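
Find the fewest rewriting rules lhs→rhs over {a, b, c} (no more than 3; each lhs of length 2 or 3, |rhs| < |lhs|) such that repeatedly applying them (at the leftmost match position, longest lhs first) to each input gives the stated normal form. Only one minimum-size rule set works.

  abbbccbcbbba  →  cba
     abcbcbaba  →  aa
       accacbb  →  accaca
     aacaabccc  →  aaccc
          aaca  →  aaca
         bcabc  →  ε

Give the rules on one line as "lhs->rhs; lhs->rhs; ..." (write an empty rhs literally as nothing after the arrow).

ab->b; bb->a; bc->

  | abbbccbcbbba => bbbccbcbbba => abccbcbbba => bccbcbbba => cbcbbba => cbbba => caba => cba
  | abcbcbaba => bcbcbaba => bcbaba => baba => bba => aa
  | accacbb => accaca
  | aacaabccc => aacabccc => aacbccc => aaccc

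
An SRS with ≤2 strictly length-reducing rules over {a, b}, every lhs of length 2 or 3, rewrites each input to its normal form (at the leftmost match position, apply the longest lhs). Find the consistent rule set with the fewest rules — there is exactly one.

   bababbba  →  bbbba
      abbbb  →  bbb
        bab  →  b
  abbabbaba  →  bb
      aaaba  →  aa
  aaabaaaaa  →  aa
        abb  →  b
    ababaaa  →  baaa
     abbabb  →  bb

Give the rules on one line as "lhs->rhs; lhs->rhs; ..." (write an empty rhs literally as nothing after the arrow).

ab->; aba->ab

  | bababbba => babbbba => bbbba
  | abbbb => bbb
  | bab => b
  | abbabbaba => babbaba => bbaba => bbab => bb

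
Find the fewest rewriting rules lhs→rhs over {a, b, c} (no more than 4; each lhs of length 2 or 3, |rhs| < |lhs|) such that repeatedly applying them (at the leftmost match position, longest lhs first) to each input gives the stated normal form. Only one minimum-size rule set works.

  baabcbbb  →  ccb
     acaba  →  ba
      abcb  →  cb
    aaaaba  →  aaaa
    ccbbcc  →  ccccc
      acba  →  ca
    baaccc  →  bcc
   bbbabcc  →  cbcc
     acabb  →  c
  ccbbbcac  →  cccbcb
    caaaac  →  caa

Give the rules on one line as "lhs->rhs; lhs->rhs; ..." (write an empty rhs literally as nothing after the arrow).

ab->; ac->b; bb->c

  | baabcbbb => bacbbb => bbbbb => cbbb => ccb
  | acaba => baba => ba
  | abcb => cb
  | aaaaba => aaaa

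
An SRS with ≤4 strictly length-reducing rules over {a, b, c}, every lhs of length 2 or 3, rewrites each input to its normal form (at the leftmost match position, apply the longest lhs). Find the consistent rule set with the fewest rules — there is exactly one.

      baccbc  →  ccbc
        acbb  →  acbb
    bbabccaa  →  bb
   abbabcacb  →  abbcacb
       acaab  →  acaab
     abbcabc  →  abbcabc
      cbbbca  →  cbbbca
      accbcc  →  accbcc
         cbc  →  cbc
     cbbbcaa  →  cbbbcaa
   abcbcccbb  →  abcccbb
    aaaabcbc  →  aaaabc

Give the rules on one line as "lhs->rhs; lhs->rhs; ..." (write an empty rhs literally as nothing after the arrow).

  | baccbc => ccbc
  | acbb
  | bbabccaa => bbccaa => bbba => bb
  | abbabcacb => abbcacb

ba->; bcb->b; cca->b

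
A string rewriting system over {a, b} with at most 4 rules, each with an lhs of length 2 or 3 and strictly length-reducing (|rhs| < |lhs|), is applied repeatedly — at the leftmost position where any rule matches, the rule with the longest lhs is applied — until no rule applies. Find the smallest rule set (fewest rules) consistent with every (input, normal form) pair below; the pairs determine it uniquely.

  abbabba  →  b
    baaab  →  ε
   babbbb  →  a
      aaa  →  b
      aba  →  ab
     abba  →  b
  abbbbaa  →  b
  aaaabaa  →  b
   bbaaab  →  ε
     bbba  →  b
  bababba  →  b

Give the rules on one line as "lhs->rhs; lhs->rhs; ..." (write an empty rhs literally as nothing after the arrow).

  | abbabba => aabba => bbba => aa => b
  | baaab => baab => bab => bb => ε
  | babbbb => bbbbb => abb => a
  | aaa => ba => b

aa->b; ba->b; bb->; bbb->a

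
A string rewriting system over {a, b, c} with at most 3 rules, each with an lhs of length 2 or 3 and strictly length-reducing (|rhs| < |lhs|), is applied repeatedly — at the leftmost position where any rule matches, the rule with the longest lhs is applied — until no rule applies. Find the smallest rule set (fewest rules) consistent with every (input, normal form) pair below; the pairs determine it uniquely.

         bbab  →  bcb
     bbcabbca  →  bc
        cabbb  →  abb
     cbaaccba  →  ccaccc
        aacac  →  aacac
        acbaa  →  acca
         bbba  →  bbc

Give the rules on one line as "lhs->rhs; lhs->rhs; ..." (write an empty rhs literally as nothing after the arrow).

ba->c; cab->a; cbc->b

  | bbab => bcb
  | bbcabbca => bbabca => bcbca => bba => bc
  | cabbb => abb
  | cbaaccba => ccaccba => ccaccc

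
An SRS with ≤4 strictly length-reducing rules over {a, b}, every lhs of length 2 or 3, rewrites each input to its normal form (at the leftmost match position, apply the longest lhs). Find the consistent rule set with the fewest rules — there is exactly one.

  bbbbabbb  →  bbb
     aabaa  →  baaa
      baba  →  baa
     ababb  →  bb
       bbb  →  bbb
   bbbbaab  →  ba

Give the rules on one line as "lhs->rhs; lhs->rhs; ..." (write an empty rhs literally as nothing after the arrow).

aab->ba; ab->b; aba->aa; bba->a

  | bbbbabbb => bbabbb => abbb => bbb
  | aabaa => baaa
  | baba => baa
  | ababb => aabb => bab => bb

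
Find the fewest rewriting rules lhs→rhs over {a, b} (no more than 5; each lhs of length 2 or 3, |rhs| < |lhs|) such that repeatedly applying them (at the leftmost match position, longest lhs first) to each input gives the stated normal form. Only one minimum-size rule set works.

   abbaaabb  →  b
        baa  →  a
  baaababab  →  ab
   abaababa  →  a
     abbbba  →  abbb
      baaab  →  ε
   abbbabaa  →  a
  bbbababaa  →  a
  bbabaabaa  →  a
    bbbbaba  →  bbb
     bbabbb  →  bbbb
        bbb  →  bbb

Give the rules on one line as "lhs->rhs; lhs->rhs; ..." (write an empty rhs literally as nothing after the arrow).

aa->a; aab->; ba->; baa->aa

  | abbaaabb => abaaabb => aaaabb => aaabb => aabb => b
  | baa => aa => a
  | baaababab => aaababab => aababab => abab => ab
  | abaababa => aaababa => aababa => aba => a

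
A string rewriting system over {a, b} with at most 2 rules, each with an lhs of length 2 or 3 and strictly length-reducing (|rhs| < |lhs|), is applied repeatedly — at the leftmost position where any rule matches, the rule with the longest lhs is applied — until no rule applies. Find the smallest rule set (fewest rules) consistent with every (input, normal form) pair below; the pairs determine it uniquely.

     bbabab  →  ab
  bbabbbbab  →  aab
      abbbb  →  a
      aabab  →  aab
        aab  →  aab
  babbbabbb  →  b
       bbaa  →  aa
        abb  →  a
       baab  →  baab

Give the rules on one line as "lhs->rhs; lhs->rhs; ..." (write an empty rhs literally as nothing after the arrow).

  | bbabab => abab => ab
  | bbabbbbab => abbbbab => abbab => aab
  | abbbb => abb => a
  | aabab => aab

bab->b; bb->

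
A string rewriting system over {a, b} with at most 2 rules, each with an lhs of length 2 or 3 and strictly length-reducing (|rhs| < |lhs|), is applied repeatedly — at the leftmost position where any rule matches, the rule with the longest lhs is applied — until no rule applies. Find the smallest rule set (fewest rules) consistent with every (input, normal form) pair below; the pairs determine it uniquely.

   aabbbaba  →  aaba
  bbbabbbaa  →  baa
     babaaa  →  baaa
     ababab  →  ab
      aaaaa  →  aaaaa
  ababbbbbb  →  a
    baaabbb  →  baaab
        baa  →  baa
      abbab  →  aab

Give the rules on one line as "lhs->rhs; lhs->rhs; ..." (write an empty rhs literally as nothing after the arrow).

  | aabbbaba => aababa => aaba
  | bbbabbbaa => babbbaa => bbbaa => baa
  | babaaa => baaa
  | ababab => abab => ab

bab->b; bb->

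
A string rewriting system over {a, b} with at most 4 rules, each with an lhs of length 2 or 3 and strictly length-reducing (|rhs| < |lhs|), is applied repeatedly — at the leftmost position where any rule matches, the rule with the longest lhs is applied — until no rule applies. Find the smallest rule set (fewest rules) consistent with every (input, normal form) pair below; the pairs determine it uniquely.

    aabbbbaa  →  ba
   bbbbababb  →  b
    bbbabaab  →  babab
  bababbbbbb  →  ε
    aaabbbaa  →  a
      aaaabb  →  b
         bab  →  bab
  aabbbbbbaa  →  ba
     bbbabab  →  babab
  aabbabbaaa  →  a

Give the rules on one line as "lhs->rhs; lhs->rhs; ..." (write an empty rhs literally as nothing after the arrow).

  | aabbbbaa => abbbbaa => bbbaa => baa => ba
  | bbbbababb => bbababb => ababb => abb => b
  | bbbabaab => babaab => babab
  | bababbbbbb => babbbbbb => bbbbbb => bbbb => bb => ε

aa->a; abb->b; bb->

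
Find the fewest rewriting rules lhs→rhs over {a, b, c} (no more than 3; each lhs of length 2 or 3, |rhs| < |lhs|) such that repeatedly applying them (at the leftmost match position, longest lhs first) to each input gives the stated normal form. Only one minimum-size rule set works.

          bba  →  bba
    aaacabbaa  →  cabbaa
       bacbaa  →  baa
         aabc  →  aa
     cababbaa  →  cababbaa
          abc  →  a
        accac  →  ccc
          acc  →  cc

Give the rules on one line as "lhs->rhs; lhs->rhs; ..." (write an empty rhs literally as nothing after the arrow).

ac->c; bc->

  | bba
  | aaacabbaa => aacabbaa => acabbaa => cabbaa
  | bacbaa => bcbaa => baa
  | aabc => aa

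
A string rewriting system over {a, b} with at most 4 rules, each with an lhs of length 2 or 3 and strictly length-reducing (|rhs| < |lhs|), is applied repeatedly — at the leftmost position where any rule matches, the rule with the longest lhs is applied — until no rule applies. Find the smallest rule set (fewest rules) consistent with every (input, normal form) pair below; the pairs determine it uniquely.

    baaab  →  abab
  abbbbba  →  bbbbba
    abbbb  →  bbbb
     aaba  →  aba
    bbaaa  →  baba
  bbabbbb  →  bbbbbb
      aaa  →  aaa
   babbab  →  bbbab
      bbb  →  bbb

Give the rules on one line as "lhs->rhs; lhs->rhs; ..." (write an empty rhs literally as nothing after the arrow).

  | baaab => abab
  | abbbbba => bbbbba
  | abbbb => bbbb
  | aaba => aba

aab->ab; abb->bb; baa->ab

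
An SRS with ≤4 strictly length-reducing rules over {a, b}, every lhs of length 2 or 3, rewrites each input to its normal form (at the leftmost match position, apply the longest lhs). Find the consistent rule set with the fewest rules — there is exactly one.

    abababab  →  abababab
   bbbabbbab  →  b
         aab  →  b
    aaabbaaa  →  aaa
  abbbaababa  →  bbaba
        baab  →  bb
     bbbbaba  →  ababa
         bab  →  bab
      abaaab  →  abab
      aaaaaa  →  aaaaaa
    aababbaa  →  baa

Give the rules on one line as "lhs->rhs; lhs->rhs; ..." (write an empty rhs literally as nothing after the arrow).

aab->b; abb->; bbb->a

  | abababab
  | bbbabbbab => aabbbab => bbbab => aab => b
  | aab => b
  | aaabbaaa => abbaaa => aaa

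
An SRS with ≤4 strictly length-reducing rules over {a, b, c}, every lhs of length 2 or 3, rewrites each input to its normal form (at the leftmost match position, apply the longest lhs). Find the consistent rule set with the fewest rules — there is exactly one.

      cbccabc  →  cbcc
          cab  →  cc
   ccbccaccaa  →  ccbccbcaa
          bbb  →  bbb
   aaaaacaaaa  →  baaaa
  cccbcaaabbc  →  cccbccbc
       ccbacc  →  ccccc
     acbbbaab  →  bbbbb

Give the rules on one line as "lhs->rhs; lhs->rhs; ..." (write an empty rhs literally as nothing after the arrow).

  | cbccabc => cbcc
  | cab => cc
  | ccbccaccaa => ccbccbcaa
  | bbb

ab->c; abc->; ac->b; cba->cc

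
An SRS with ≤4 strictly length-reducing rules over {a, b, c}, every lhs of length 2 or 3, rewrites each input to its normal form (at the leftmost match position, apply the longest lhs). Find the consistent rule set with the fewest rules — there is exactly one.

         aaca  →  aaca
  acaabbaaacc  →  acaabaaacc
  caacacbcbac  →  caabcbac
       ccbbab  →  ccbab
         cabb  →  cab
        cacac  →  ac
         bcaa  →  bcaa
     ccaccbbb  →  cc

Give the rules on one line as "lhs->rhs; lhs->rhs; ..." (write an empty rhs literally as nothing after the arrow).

bb->b; bbb->; cac->

  | aaca
  | acaabbaaacc => acaabaaacc
  | caacacbcbac => caabcbac
  | ccbbab => ccbab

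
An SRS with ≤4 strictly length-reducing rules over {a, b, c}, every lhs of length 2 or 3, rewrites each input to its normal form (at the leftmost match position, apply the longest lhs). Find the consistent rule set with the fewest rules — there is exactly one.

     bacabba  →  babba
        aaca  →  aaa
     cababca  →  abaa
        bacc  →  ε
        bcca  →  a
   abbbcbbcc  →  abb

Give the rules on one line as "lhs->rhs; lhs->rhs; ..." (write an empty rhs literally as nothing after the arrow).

bac->b; bc->; ca->a

  | bacabba => babba
  | aaca => aaa
  | cababca => ababca => abaa
  | bacc => bc => ε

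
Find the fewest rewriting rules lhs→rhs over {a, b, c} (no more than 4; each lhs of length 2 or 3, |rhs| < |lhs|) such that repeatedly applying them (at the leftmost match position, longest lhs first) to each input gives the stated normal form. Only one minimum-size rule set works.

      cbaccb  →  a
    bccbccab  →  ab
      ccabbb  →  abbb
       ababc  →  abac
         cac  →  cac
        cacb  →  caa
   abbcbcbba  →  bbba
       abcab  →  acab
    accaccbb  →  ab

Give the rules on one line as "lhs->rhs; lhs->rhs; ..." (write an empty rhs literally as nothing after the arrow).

  | cbaccb => aaccb => bcb => cb => a
  | bccbccab => ccbccab => bccab => ccab => ab
  | ccabbb => abbb
  | ababc => abac

aac->b; bc->c; cb->a; cc->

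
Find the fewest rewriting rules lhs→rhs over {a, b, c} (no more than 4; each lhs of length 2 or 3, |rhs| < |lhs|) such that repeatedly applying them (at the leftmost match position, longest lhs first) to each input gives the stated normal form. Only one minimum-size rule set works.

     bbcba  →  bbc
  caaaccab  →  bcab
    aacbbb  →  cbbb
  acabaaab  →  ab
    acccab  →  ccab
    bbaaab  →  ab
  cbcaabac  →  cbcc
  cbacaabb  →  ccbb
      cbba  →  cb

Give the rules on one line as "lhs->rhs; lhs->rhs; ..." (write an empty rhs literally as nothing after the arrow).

aa->; ac->; ba->; cac->b

  | bbcba => bbc
  | caaaccab => caccab => bcab
  | aacbbb => cbbb
  | acabaaab => abaaab => aaab => ab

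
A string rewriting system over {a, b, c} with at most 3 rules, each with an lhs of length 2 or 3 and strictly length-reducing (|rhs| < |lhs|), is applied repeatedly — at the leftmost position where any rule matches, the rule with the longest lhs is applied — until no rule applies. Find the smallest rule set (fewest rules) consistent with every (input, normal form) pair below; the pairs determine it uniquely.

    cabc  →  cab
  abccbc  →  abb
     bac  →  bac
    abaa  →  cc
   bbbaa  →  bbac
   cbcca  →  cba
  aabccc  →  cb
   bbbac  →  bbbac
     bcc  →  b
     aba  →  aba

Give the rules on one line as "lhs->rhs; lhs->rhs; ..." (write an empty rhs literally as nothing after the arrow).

aa->c; baa->ac; bc->b

  | cabc => cab
  | abccbc => abcbc => abbc => abb
  | bac
  | abaa => aac => cc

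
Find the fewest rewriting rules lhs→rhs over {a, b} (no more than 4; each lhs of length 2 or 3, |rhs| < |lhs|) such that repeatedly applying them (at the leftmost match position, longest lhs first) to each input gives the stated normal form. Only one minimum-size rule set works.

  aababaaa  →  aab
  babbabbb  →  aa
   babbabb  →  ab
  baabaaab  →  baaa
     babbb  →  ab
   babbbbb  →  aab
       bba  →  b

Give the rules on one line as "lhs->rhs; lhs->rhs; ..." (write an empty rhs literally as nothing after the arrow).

  | aababaaa => aabbaaa => aabaa => aaba => aab
  | babbabbb => bbabbb => bbbb => abb => aa
  | babbabb => bbabb => bbb => ab
  | baabaaab => baabaab => baabab => baabb => baaa

aba->ab; bab->b; bb->a; bba->b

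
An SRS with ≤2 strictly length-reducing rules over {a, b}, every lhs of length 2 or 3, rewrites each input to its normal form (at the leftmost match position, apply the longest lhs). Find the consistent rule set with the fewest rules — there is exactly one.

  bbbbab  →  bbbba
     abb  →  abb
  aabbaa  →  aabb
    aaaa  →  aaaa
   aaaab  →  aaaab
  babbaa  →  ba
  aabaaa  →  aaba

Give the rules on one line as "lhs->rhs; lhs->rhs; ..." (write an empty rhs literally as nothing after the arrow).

baa->b; bab->ba

  | bbbbab => bbbba
  | abb
  | aabbaa => aabb
  | aaaa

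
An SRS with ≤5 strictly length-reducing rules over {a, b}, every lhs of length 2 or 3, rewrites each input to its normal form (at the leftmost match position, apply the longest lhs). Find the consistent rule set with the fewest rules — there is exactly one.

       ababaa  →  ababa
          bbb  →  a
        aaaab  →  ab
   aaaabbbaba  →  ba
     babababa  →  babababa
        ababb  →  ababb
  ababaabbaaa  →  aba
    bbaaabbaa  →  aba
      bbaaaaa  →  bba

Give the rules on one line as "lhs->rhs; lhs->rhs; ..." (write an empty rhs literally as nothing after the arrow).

  | ababaa => ababa
  | bbb => a
  | aaaab => ab
  | aaaabbbaba => abbbaba => aaaba => ba

aa->a; aaa->; aab->b; bbb->a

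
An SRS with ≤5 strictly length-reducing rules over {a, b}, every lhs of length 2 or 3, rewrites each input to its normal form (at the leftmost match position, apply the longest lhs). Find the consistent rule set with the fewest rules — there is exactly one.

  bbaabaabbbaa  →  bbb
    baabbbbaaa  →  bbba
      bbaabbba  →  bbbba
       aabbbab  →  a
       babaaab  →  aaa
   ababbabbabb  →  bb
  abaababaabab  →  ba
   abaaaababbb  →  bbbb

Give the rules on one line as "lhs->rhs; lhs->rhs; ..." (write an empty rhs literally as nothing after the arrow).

ab->; aba->b; baa->; bab->a

  | bbaabaabbbaa => bbaabbbaa => bbbbaa => bbb
  | baabbbbaaa => bbbbaaa => bbba
  | bbaabbba => bbbba
  | aabbbab => abbab => bab => a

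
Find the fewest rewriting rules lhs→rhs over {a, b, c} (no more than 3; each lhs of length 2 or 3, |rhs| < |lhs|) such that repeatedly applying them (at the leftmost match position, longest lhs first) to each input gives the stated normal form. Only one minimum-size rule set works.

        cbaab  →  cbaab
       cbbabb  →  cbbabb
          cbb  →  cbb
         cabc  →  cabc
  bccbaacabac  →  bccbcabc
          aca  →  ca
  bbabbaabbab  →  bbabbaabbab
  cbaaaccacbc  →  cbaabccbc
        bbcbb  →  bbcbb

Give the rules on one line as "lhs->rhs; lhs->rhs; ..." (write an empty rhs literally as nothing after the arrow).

ac->c; acc->bc

  | cbaab
  | cbbabb
  | cbb
  | cabc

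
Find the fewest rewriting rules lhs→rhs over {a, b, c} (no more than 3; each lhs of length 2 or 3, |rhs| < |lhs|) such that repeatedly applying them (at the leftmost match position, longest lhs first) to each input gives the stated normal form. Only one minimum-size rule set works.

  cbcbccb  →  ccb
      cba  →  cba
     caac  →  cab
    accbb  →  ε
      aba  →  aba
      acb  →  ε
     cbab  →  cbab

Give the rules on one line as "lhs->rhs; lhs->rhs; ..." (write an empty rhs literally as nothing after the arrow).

  | cbcbccb => cbccb => ccb
  | cba
  | caac => cab
  | accbb => bcbb => bb => ε

ac->b; bb->; bc->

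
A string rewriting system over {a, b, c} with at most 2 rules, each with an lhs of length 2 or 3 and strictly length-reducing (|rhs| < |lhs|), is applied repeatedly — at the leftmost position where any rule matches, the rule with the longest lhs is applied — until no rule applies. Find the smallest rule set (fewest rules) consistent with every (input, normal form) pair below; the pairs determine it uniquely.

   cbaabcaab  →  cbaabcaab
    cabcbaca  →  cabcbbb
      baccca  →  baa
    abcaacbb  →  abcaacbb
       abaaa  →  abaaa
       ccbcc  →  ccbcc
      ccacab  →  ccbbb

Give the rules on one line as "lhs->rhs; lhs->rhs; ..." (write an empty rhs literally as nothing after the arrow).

aca->bb; ccc->

  | cbaabcaab
  | cabcbaca => cabcbbb
  | baccca => baa
  | abcaacbb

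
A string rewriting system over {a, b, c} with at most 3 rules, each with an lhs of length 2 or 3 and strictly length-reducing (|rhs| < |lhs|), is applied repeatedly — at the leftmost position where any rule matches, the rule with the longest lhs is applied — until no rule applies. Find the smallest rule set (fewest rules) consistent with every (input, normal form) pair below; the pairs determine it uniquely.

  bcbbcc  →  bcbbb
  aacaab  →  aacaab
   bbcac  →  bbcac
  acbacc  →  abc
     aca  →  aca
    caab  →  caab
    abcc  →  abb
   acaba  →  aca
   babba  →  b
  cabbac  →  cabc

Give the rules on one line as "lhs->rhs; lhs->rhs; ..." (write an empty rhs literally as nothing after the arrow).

ba->; cc->b

  | bcbbcc => bcbbb
  | aacaab
  | bbcac
  | acbacc => accc => abc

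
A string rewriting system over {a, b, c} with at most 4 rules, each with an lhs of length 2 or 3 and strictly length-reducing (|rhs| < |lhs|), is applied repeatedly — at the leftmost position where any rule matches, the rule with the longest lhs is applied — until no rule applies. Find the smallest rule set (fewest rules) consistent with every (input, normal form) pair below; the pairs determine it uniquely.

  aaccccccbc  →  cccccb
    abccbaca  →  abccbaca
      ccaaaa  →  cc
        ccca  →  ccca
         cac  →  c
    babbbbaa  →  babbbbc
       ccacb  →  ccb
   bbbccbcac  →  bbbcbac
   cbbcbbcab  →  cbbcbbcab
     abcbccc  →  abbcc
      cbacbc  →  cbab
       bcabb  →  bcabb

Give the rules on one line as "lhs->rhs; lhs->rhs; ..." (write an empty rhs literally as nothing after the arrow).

aa->; baa->bc; cac->c; cbc->b

  | aaccccccbc => ccccccbc => cccccb
  | abccbaca
  | ccaaaa => ccaa => cc
  | ccca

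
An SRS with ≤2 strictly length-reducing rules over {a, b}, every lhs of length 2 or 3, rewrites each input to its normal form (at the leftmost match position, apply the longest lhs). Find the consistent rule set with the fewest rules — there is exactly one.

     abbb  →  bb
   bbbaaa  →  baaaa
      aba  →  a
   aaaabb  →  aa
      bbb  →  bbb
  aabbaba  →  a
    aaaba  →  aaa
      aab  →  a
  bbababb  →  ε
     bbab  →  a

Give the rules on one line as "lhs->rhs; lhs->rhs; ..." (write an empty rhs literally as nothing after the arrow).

ab->; bba->aa

  | abbb => bb
  | bbbaaa => baaaa
  | aba => a
  | aaaabb => aaab => aa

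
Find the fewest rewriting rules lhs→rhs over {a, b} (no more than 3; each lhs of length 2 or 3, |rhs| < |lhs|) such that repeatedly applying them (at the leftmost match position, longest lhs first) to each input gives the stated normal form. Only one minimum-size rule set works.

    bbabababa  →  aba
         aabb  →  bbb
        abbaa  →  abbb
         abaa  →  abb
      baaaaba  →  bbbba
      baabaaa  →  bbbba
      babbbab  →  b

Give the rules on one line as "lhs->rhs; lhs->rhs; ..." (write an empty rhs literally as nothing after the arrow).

aa->b; bab->

  | bbabababa => bababa => aba
  | aabb => bbb
  | abbaa => abbb
  | abaa => abb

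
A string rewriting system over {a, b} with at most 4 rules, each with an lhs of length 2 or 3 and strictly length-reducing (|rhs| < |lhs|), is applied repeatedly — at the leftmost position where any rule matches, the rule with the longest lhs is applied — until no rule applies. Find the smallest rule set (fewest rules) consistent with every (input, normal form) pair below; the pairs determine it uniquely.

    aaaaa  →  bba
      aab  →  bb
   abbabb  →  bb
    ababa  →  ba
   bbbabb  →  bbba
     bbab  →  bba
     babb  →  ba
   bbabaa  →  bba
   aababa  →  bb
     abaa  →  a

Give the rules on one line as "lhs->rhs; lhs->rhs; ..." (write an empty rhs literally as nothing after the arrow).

aa->b; ab->a; aba->

  | aaaaa => baaa => bba
  | aab => bb
  | abbabb => ababb => bb
  | ababa => ba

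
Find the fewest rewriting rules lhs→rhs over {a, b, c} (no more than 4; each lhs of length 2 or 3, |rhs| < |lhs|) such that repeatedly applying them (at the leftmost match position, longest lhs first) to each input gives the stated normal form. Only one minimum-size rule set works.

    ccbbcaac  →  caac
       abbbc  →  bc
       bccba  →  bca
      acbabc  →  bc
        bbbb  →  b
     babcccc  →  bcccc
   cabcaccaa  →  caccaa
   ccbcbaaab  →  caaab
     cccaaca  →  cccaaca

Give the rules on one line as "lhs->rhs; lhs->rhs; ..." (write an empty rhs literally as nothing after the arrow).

abc->bc; bb->b; cb->

  | ccbbcaac => cbcaac => caac
  | abbbc => abbc => abc => bc
  | bccba => bca
  | acbabc => aabc => abc => bc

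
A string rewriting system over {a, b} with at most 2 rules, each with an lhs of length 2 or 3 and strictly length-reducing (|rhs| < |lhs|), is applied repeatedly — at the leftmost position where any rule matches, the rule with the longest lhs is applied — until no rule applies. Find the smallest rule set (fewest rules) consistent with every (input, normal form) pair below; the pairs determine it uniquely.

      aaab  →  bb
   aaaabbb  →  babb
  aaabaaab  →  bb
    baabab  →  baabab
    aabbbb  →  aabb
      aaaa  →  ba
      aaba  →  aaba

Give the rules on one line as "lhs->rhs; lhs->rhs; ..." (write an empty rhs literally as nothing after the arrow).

  | aaab => bb
  | aaaabbb => babbb => babb
  | aaabaaab => bbaaab => bbbb => bbb => bb
  | baabab

aaa->b; bbb->bb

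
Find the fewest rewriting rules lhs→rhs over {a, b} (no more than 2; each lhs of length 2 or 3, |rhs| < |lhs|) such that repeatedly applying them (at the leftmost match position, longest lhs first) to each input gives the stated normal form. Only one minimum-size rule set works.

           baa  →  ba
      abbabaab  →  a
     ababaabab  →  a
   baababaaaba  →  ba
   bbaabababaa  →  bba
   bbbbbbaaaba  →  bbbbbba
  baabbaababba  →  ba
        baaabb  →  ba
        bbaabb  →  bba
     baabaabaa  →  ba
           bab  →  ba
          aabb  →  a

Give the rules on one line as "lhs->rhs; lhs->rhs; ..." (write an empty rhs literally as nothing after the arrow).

aa->a; ab->a

  | baa => ba
  | abbabaab => ababaab => aabaab => abaab => aaab => aab => ab => a
  | ababaabab => aabaabab => abaabab => aaabab => aabab => abab => aab => ab => a
  | baababaaaba => bababaaaba => baabaaaba => babaaaba => baaaaba => baaaba => baaba => baba => baa => ba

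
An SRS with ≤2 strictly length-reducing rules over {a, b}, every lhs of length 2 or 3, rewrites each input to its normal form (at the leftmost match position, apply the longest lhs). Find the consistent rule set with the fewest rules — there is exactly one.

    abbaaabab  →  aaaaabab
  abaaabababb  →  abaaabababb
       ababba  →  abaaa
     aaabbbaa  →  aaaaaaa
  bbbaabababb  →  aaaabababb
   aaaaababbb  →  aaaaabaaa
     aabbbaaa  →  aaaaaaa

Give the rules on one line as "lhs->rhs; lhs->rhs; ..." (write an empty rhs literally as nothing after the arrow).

bba->aa; bbb->aa

  | abbaaabab => aaaaabab
  | abaaabababb
  | ababba => abaaa
  | aaabbbaa => aaaaaaa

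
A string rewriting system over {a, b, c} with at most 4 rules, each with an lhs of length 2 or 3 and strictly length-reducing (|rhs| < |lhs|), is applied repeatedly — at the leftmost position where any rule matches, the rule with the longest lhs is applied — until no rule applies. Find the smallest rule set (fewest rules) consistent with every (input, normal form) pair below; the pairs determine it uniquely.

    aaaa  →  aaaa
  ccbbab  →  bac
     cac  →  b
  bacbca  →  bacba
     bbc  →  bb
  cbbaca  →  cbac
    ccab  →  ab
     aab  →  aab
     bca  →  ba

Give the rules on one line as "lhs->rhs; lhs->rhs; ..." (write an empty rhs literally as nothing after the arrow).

  | aaaa
  | ccbbab => bbab => bac
  | cac => bc => b
  | bacbca => bacba

bab->ac; bc->b; ca->b; cc->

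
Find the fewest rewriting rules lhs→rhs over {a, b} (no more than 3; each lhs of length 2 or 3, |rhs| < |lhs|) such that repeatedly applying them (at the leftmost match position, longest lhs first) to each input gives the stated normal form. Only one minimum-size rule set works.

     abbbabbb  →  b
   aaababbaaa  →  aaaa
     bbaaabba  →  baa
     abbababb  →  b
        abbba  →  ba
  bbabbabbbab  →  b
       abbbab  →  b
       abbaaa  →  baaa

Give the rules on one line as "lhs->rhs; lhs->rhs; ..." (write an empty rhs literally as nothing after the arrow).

ab->; bb->b

  | abbbabbb => bbabbb => babbb => bbb => bb => b
  | aaababbaaa => aaabbaaa => aabaaa => aaaa
  | bbaaabba => baaabba => baaba => baa
  | abbababb => bababb => babb => bb => b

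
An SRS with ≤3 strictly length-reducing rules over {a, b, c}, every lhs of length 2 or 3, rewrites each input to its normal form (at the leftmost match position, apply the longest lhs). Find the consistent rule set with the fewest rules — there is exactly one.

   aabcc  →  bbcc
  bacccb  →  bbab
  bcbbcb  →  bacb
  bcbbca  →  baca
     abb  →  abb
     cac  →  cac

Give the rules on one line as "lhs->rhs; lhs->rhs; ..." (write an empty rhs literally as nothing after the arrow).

  | aabcc => bbcc
  | bacccb => baaab => bbab
  | bcbbcb => bacb
  | bcbbca => baca

aa->b; cbb->a; ccc->aa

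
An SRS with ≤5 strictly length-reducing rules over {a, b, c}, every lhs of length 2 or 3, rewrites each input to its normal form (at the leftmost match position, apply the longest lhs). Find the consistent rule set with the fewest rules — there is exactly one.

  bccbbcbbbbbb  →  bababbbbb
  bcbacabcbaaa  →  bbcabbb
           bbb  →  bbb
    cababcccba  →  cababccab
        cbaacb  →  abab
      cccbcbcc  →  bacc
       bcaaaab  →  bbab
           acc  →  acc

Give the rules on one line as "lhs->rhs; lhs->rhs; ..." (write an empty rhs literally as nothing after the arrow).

  | bccbbcbbbbbb => bcbbcbbbbbb => babcbbbbbb => bababbbbb
  | bcbacabcbaaa => baacabcbaaa => bbcabcbaaa => bbcabaaaa => bbcabbaa => bbcabbb
  | bbb
  | cababcccba => cababccab

aa->b; bcb->ba; cb->b; cba->ab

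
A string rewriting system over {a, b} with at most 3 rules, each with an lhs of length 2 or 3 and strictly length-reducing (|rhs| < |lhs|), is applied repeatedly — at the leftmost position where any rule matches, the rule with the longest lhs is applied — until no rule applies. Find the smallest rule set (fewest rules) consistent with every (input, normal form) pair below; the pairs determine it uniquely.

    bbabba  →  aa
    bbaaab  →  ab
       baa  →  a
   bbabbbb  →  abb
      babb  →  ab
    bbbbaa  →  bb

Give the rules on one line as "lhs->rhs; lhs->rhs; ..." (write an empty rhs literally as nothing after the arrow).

ba->; bab->a

  | bbabba => baba => aa
  | bbaaab => baab => ab
  | baa => a
  | bbabbbb => babbb => abb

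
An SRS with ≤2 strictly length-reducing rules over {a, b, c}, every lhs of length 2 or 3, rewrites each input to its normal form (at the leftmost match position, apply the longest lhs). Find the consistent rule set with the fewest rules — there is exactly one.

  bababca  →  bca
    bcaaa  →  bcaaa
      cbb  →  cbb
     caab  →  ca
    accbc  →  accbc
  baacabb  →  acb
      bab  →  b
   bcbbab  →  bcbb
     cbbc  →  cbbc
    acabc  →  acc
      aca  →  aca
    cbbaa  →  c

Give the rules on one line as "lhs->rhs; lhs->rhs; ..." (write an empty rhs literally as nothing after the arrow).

  | bababca => babca => bca
  | bcaaa
  | cbb
  | caab => ca

ab->; ba->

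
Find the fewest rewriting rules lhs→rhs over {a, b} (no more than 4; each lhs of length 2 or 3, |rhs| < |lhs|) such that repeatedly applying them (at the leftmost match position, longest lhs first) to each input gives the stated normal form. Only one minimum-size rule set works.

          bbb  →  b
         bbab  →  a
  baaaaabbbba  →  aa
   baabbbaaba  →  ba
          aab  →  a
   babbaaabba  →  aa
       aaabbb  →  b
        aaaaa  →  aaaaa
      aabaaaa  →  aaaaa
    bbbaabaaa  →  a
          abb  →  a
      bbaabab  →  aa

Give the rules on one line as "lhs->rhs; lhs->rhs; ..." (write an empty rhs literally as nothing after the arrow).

aab->a; ab->b; baa->; bb->a

  | bbb => ab => b
  | bbab => aab => a
  | baaaaabbbba => aaabbbba => aabbba => abba => bba => aa
  | baabbbaaba => bbbaaba => abaaba => baaba => ba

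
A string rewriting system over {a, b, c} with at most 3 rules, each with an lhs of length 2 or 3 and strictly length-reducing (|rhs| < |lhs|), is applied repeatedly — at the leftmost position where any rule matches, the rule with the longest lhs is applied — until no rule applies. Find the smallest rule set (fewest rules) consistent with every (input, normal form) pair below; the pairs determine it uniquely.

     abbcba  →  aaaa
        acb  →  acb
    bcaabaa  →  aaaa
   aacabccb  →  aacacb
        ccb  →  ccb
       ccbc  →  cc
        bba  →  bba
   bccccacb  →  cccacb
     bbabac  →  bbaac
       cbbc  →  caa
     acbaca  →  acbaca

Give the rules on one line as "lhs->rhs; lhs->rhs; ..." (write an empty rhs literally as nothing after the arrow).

aba->aa; bbc->aa; bc->

  | abbcba => aaaba => aaaa
  | acb
  | bcaabaa => aabaa => aaaa
  | aacabccb => aacacb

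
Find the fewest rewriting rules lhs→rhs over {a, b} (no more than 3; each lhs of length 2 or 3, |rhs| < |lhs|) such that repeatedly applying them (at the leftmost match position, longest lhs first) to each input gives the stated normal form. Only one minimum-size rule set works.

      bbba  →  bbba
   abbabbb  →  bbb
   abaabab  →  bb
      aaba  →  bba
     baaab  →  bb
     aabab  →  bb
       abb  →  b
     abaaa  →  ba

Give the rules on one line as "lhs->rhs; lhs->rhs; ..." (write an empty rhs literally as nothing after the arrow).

  | bbba
  | abbabbb => babbb => bbb
  | abaabab => aabab => bbab => bb
  | aaba => bba

aa->b; ab->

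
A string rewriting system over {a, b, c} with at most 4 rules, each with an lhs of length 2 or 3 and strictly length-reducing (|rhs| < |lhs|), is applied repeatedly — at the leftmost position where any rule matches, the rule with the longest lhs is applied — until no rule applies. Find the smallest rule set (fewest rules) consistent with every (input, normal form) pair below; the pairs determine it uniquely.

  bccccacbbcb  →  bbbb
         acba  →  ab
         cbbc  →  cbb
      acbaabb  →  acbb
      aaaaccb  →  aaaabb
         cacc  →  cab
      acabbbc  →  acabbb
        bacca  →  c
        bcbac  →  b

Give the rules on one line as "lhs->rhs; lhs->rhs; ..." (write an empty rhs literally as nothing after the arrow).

ba->c; bc->b; cc->b

  | bccccacbbcb => bcccacbbcb => bccacbbcb => bcacbbcb => bacbbcb => ccbbcb => bbbcb => bbbb
  | acba => acc => ab
  | cbbc => cbb
  | acbaabb => accabb => ababb => acbb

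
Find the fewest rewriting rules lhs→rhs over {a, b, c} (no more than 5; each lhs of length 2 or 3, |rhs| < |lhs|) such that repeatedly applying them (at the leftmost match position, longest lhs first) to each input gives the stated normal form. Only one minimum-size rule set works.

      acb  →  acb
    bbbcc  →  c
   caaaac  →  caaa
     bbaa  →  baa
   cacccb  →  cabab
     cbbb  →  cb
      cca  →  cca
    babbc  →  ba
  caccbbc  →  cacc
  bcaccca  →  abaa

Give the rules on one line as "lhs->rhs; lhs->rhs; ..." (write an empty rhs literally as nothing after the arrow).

aac->a; bb->b; bc->; ccc->ba

  | acb
  | bbbcc => bbcc => bcc => c
  | caaaac => caaa
  | bbaa => baa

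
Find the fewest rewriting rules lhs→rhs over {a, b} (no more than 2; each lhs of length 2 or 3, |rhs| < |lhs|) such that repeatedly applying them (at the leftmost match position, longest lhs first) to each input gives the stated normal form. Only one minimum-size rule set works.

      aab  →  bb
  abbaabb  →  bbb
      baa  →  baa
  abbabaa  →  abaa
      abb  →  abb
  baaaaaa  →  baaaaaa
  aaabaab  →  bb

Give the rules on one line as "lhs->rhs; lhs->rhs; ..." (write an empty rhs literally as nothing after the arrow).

  | aab => bb
  | abbaabb => aabb => bbb
  | baa
  | abbabaa => abaa

aab->bb; bba->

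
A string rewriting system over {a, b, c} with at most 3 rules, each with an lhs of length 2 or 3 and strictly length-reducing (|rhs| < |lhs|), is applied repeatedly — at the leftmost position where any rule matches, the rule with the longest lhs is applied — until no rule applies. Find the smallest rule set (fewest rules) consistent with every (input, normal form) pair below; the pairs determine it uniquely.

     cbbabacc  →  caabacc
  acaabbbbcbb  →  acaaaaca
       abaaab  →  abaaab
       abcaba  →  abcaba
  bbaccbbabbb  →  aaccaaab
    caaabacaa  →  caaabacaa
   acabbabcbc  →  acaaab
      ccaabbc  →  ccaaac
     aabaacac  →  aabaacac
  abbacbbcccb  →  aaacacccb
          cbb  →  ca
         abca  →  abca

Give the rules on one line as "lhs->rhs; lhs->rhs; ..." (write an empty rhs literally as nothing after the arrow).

bb->a; cbc->

  | cbbabacc => caabacc
  | acaabbbbcbb => acaaabbcbb => acaaaacbb => acaaaaca
  | abaaab
  | abcaba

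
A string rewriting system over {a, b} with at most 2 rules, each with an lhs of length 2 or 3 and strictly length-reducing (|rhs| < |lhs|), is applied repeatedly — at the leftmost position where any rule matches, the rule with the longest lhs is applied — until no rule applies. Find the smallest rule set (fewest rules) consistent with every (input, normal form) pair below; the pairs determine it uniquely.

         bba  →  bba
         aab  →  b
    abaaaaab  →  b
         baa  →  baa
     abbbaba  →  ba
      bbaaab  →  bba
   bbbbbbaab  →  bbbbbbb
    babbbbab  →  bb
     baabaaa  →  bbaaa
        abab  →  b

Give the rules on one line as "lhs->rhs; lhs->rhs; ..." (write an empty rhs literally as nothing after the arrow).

  | bba
  | aab => b
  | abaaaaab => aaaaaab => aaaab => aab => b
  | baa

aab->b; ab->a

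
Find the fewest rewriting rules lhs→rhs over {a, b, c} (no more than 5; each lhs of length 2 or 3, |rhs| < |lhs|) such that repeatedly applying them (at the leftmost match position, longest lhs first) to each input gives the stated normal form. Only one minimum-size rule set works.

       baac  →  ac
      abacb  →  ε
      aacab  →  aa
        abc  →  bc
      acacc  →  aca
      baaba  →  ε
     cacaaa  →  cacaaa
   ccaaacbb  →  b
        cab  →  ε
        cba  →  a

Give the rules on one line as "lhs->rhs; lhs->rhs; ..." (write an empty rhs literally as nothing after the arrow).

ab->b; ba->; cb->; cc->

  | baac => ac
  | abacb => bacb => cb => ε
  | aacab => aacb => aa
  | abc => bc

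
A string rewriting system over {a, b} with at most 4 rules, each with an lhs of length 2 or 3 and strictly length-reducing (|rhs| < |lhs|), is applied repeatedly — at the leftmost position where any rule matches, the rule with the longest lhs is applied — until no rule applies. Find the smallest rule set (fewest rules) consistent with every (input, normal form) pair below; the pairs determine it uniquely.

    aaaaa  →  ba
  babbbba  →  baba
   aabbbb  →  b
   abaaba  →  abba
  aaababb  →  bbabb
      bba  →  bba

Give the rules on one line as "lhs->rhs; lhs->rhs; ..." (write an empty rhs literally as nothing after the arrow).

  | aaaaa => baa => ba
  | babbbba => baba
  | aabbbb => bbbb => b
  | abaaba => abba

aa->a; aaa->b; aab->b; bbb->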